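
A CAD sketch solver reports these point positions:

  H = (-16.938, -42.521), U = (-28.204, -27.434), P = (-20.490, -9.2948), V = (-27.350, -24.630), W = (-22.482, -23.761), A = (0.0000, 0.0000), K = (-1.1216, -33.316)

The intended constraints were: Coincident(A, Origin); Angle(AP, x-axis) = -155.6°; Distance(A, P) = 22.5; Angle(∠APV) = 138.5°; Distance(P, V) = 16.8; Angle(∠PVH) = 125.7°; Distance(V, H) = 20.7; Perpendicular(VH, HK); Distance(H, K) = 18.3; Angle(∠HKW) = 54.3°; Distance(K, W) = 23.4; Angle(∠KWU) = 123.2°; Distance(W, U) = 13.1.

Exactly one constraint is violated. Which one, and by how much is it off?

Distance(W, U) = 13.1 — off by 6.30.

A = (0.00, 0.00) ✓; AP at -155.6° ✓; |AP| = 22.50 ✓; ∠APV = 138.5° ✓; |PV| = 16.80 ✓; ∠PVH = 125.7° ✓; |VH| = 20.70 ✓; ∠(VH, HK) = 90.00° ✓; |HK| = 18.30 ✓; ∠HKW = 54.30° ✓; |KW| = 23.40 ✓; ∠KWU = 123.2° ✓; |WU| = 6.799 ✗.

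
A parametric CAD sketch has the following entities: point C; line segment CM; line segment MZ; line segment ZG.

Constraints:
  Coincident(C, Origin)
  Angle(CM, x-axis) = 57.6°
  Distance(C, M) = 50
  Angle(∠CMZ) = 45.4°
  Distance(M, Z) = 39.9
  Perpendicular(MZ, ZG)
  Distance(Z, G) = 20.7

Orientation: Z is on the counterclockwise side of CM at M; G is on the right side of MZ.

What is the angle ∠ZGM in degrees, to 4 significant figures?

62.58°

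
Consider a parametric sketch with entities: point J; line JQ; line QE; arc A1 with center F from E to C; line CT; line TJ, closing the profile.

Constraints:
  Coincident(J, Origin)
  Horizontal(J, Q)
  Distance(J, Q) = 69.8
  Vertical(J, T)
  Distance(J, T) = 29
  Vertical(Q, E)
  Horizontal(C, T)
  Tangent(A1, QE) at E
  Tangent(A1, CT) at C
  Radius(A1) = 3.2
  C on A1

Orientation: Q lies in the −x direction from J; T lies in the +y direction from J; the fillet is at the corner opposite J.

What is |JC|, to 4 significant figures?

72.64

J is at the origin; J and Q share the same y with |JQ| = 69.8 and Q on the −x side, so Q = (-69.80, 0.000). JT is vertical with |JT| = 29.0 and T on the +y side, so T = (0.000, 29.00). The virtual corner opposite J is at (-69.80, 29.00). Tangency of A1 to QE means the radius FE is perpendicular to QE and A1 meets CT tangentially, so FC is at right angles to CT, with radius 3.2, so the center F sits 3.2 in from both sides at F = (-66.60, 25.80). That places the tangent points at E = (-69.80, 25.80) on QE and C = (-66.60, 29.00) on CT. Then |JC| = |C − J| = 72.64.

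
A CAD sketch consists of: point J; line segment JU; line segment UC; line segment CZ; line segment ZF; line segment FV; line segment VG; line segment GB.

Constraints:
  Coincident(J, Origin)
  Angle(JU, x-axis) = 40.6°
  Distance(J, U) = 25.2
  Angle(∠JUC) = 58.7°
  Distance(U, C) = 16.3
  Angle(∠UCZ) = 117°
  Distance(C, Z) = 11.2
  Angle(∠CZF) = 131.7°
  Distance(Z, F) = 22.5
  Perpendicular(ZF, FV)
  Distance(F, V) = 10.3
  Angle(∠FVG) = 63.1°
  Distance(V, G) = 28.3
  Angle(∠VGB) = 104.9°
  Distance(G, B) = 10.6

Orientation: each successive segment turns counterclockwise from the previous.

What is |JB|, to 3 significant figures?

21.8

J is at the origin; JU runs at 40.6° with length 25.2, so U = (19.1, 16.4). ∠JUC = 58.7° gives UC at 162° from the x-axis; with |UC| = 16.3, C = (3.64, 21.5). ∠UCZ = 117.0° gives CZ at -135° from the x-axis; with |CZ| = 11.2, Z = (-4.29, 13.6). ∠CZF = 131.7° gives ZF at -86.8° from the x-axis; with |ZF| = 22.5, F = (-3.04, -8.91). The perpendicularity gives FV at right angles to ZF, so FV runs at 3.20°; with |FV| = 10.3, V = (7.25, -8.33). ∠FVG = 63.1° gives VG at 120° from the x-axis; with |VG| = 28.3, G = (-6.95, 16.2). ∠VGB = 104.9° gives GB at -165° from the x-axis; with |GB| = 10.6, B = (-17.2, 13.4). Then |JB| = |B − J| = 21.8.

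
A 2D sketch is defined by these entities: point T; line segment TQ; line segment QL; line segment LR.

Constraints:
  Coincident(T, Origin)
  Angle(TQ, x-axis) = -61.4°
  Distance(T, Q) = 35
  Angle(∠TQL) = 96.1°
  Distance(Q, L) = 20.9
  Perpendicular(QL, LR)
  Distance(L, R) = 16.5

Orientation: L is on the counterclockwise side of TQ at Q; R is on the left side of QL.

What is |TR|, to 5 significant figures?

30.677

T is at the origin; TQ runs at -61.4° with length 35.0, so Q = 35.0·(cos -61.4°, sin -61.4°) = (16.754, -30.729). ∠TQL = 96.1°, so QL runs at -61.4° + (180° − 96.1°) = 22.500° from the x-axis; with |QL| = 20.9, L = Q + 20.9·(cos 22.500°, sin 22.500°) = (36.063, -22.731). The perpendicularity gives LR at right angles to QL; with |LR| = 16.5 on the left of QL, R = L + 16.5·(-0.38268, 0.92388) = (29.749, -7.4873). Then |TR| = |R − T| = 30.677.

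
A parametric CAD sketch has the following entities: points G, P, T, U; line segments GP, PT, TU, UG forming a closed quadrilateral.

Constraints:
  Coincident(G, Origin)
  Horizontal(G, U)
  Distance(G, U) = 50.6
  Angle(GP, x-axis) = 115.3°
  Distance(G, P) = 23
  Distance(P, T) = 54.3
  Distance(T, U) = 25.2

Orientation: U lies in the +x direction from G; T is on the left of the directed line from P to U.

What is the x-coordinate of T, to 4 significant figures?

44.35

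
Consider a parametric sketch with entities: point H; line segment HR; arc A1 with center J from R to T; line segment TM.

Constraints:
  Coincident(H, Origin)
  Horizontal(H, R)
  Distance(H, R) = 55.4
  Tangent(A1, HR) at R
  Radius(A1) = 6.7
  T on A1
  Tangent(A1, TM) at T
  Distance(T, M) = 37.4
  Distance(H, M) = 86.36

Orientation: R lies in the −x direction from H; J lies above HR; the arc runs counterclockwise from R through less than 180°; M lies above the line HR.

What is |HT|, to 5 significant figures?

52.078

H is at the origin; H and R share the same y with |HR| = 55.4 and R on the −x side, so R = (-55.400, 0.0000). Since A1 is tangent to HR there, JR ⟂ HR, so J = R + (0, 6.7) = (-55.400, 6.7000). Since JT ⟂ TM (tangency), |JM| = √(6.7² + 37.4²) = 37.995 regardless of where T sits on A1. So M lies on both circle(H, 86.36) and circle(J, 37.995); the above-HR intersection is M = (-77.871, 37.338). T is the foot of the tangent from M: T = (-50.781, 11.553).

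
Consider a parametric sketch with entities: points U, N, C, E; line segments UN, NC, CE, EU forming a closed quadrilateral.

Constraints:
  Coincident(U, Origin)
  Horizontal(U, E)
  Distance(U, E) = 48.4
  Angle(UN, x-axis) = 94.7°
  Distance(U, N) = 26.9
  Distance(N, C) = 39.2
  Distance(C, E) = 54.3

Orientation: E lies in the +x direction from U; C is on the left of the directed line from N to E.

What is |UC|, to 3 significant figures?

58.3

Checks: U = (0.00, 0.00) ✓; |NC| = 39.20 ✓; |CE| = 54.30 ✓.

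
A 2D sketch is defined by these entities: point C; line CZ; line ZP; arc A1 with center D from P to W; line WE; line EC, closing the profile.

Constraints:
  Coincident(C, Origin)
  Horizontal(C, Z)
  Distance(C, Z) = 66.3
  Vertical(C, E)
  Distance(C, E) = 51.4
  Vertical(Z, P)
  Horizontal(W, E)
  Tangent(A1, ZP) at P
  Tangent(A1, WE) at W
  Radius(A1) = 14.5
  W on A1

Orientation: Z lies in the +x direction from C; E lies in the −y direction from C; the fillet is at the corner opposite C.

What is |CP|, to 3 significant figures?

75.9

C is at the origin; CZ is horizontal with |CZ| = 66.3 and Z on the +x side, so Z = (66.3, 0.00). C and E share the same x with |CE| = 51.4 and E on the −y side, so E = (0.00, -51.4). The virtual corner opposite C is at (66.3, -51.4). The tangent condition forces DP to be normal to ZP and the tangent condition forces DW to be normal to WE, with radius 14.5, so the center D sits 14.5 in from both sides at D = (51.8, -36.9). That places the tangent points at P = (66.3, -36.9) on ZP and W = (51.8, -51.4) on WE. Then |CP| = |P − C| = 75.9.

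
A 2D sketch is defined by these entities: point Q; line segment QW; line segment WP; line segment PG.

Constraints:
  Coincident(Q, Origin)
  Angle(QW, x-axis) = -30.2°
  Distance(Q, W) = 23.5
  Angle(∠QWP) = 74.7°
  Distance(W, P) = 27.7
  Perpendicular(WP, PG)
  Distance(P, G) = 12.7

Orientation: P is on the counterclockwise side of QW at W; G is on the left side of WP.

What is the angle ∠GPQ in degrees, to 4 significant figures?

43.48°

∠QWP = 74.7°, so WP runs at -30.2° + (180° − 74.7°) = 75.10° from the x-axis; with |WP| = 27.7, P = W + 27.7·(cos 75.10°, sin 75.10°) = (27.43, 14.95). The perpendicularity gives PG at right angles to WP; with |PG| = 12.7 on the left of WP, G = P + 12.7·(-0.9664, 0.2571) = (15.16, 18.21). Then cos ∠GPQ = PG·PQ / (|PG||PQ|), giving 43.48°.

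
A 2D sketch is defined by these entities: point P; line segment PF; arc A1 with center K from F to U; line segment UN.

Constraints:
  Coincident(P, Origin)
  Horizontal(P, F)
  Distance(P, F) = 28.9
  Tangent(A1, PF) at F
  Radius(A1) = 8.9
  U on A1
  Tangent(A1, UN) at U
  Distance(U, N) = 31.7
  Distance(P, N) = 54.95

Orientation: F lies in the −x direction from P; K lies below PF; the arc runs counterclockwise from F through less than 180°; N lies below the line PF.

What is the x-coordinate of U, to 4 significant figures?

-37.79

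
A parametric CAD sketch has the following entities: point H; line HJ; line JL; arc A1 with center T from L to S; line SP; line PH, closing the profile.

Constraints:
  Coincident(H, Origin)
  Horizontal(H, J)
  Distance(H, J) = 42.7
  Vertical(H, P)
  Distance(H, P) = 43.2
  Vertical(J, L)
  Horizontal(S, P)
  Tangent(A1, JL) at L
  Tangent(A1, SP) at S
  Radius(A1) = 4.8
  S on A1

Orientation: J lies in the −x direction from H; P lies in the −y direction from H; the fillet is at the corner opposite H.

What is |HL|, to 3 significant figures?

57.4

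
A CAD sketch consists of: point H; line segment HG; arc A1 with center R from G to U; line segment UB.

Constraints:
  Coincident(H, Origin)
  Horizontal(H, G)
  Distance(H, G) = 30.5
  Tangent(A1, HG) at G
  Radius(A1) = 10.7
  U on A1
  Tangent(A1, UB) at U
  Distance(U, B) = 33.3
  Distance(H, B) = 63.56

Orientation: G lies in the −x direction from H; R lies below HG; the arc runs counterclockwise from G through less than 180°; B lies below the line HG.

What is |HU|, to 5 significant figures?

41.643

Checks: |RU| = 10.70 ✓; ∠(RU, UB) = 90.00° ✓; |UB| = 33.30 ✓; |HB| = 63.56 ✓.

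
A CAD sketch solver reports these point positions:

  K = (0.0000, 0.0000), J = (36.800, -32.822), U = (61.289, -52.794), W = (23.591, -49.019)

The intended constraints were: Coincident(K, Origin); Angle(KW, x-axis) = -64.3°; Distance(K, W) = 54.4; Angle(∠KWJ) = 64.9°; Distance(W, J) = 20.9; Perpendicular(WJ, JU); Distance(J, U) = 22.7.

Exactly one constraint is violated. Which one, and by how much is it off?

Distance(J, U) = 22.7 — off by 8.90.

K = (0.00, 0.00) ✓; KW at -64.30° ✓; |KW| = 54.40 ✓; ∠KWJ = 64.90° ✓; |WJ| = 20.90 ✓; ∠(WJ, JU) = 90.00° ✓; |JU| = 31.60 ✗.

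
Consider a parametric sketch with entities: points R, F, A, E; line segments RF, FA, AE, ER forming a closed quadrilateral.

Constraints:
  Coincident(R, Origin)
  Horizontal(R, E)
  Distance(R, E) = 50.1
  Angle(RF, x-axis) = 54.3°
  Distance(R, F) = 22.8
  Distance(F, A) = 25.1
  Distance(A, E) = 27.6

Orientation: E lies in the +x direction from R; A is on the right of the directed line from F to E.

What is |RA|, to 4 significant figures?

23.37

R is at the origin; R and E share the same y with |RE| = 50.1 and E in +x, so E = (50.1, 0). RF runs at 54.3° with |RF| = 22.8, so F = (13.30, 18.52). A is determined by |FA| = 25.1 and |AE| = 27.6 together: it lies at the intersection of circle(F, 25.1) and circle(E, 27.6). With |FE| = 41.19, the foot of the radical line on FE is 19.00 from F and the perpendicular offset is √(25.1² − 19.00²) = 16.41. Taking the right-of-FE solution: A = (22.90, -4.678).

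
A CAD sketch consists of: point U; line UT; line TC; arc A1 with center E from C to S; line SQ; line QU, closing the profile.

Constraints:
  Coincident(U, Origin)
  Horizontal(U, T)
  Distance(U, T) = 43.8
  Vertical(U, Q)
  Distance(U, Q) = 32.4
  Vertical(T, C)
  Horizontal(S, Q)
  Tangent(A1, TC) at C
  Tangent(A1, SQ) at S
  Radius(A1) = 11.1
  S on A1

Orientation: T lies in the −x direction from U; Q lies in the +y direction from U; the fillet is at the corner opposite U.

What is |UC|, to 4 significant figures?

48.70

U is at the origin; U and T share the same y with |UT| = 43.8 and T on the −x side, so T = (-43.80, 0.000). UQ is vertical with |UQ| = 32.4 and Q on the +y side, so Q = (0.000, 32.40). The virtual corner opposite U is at (-43.80, 32.40). Tangency of A1 to TC means the radius EC is perpendicular to TC and tangency of A1 to SQ means the radius ES is perpendicular to SQ, with radius 11.1, so the center E sits 11.1 in from both sides at E = (-32.70, 21.30). That places the tangent points at C = (-43.80, 21.30) on TC and S = (-32.70, 32.40) on SQ. Then |UC| = |C − U| = 48.70.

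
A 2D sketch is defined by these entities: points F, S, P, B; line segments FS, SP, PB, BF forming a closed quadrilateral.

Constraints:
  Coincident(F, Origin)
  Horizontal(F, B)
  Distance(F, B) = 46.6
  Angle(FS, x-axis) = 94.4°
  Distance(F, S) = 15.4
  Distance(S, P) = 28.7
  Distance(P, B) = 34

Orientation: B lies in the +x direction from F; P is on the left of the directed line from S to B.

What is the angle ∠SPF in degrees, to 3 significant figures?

23.5°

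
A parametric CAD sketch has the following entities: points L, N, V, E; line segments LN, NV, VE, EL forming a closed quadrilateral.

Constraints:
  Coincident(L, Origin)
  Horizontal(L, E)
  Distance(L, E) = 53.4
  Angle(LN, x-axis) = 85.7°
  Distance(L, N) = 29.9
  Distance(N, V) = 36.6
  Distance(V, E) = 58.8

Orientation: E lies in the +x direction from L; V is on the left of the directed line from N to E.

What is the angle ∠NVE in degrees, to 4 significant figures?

72.55°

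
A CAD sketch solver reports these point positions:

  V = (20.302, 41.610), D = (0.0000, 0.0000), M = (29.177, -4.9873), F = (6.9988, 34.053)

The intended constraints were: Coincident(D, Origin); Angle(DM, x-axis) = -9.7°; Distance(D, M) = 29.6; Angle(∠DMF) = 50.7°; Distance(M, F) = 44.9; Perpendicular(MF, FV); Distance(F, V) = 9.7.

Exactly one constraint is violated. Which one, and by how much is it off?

Distance(F, V) = 9.7 — off by 5.60.

D = (0.00, 0.00) ✓; DM at -9.700° ✓; |DM| = 29.60 ✓; ∠DMF = 50.70° ✓; |MF| = 44.90 ✓; ∠(MF, FV) = 90.00° ✓; |FV| = 15.30 ✗.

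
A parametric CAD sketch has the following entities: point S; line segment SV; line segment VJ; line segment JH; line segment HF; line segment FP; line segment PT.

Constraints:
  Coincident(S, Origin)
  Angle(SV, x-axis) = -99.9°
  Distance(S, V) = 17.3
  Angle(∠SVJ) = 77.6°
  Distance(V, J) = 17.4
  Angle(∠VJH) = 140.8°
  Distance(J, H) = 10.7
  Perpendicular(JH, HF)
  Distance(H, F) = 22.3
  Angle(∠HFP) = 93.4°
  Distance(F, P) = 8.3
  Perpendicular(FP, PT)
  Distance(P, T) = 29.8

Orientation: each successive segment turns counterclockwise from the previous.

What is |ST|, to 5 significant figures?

28.704

∠HFP = 93.4° gives FP at -141.70° from the x-axis; with |FP| = 8.3, P = (1.0498, 2.3404). FP ⟂ PT, so PT runs at -51.700°; with |PT| = 29.8, T = (19.519, -21.046). Then |ST| = |T − S| = 28.704.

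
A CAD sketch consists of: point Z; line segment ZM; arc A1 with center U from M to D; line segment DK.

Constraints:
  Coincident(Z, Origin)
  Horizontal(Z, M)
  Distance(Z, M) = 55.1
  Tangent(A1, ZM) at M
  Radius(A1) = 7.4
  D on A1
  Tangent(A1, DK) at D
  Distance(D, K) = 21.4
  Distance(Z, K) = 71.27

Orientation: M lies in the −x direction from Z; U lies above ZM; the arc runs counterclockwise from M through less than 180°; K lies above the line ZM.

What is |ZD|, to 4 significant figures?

51.70

Checks: |ZM| = 55.10 ✓; |UD| = 7.400 ✓; ∠(UD, DK) = 90.00° ✓; |DK| = 21.40 ✓; |ZK| = 71.27 ✓.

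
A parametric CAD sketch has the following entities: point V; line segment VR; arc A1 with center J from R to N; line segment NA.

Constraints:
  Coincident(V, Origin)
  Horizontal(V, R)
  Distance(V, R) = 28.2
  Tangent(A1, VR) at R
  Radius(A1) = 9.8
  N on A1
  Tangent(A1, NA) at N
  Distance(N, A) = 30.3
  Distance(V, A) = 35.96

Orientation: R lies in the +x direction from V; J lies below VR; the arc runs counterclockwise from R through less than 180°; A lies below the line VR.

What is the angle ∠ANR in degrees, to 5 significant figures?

145.01°

V is at the origin; VR is horizontal with |VR| = 28.2 and R on the +x side, so R = (28.200, 0.0000). Tangency of A1 to VR means the radius JR is perpendicular to VR, so J = R + (0, -9.8) = (28.200, -9.8000). Since JN ⟂ NA (tangency), |JA| = √(9.8² + 30.3²) = 31.845 regardless of where N sits on A1. So A lies on both circle(V, 35.96) and circle(J, 31.845); the below-VR intersection is A = (8.6168, -34.912). N is the foot of the tangent from A: N = (18.992, -6.4442).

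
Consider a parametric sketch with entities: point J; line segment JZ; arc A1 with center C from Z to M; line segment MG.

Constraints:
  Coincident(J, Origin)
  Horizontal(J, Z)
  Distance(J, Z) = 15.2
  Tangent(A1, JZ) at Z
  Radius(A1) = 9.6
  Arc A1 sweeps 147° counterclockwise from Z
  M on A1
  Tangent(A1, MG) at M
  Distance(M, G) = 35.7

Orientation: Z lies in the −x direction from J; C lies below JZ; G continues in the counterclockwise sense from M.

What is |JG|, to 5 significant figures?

38.295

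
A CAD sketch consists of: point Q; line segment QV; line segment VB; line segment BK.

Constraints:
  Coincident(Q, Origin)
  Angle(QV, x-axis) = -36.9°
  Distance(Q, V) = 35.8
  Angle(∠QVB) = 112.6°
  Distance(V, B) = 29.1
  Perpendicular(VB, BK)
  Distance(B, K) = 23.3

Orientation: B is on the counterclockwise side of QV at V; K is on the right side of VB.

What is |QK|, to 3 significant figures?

70.8

∠QVB = 112.6°, so VB runs at -36.9° + (180° − 112.6°) = 30.5° from the x-axis; with |VB| = 29.1, B = V + 29.1·(cos 30.5°, sin 30.5°) = (53.7, -6.73). VB is perpendicular to BK; with |BK| = 23.3 on the right of VB, K = B + 23.3·(0.508, -0.862) = (65.5, -26.8). Then |QK| = |K − Q| = 70.8.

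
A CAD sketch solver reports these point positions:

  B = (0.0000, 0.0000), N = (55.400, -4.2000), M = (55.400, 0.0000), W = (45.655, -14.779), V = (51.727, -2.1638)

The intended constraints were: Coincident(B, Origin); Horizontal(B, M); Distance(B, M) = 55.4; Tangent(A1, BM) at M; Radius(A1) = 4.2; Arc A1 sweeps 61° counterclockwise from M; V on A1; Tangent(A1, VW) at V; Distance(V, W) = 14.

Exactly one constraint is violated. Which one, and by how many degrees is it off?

Tangent(A1, VW) at V — off by 3.30°.

B = (0.00, 0.00) ✓; B.y = 0.00, M.y = 0.00 ✓; |BM| = 55.40 ✓; ∠(NM, MB) = 90.00° ✓; |NM| = 4.200 ✓; bearing(N→V) − bearing(N→M) = 61.00° ✓; |NV| = 4.200 ✓; ∠(NV, VW) = 86.70° ✗; |VW| = 14.00 ✓.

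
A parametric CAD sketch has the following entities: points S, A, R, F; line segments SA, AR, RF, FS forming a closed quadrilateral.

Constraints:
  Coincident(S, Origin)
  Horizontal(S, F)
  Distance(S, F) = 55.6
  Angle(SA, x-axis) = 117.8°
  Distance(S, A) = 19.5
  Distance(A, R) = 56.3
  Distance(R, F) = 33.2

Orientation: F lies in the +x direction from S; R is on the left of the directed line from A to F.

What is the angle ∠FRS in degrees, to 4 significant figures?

73.13°

Checks: |AR| = 56.30 ✓; |RF| = 33.20 ✓.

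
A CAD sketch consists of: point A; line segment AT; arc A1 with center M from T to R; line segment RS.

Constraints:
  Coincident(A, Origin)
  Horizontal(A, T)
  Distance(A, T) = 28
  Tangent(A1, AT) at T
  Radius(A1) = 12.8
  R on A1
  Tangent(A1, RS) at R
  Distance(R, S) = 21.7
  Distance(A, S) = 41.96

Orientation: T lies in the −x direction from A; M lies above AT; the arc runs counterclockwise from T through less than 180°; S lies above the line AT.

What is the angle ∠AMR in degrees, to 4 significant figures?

37.13°

Checks: |MT| = 12.80 ✓; |MR| = 12.80 ✓; ∠(MR, RS) = 90.00° ✓; |RS| = 21.70 ✓; |AS| = 41.96 ✓.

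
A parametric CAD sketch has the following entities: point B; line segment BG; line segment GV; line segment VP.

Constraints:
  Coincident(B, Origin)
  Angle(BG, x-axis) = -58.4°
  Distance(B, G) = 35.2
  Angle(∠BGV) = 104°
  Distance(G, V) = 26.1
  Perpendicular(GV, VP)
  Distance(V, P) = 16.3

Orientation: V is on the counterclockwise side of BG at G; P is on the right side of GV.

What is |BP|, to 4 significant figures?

61.19

∠BGV = 104.0°, so GV runs at -58.4° + (180° − 104.0°) = 17.60° from the x-axis; with |GV| = 26.1, V = G + 26.1·(cos 17.60°, sin 17.60°) = (43.32, -22.09). GV is perpendicular to VP; with |VP| = 16.3 on the right of GV, P = V + 16.3·(0.3024, -0.9532) = (48.25, -37.63). Then |BP| = |P − B| = 61.19.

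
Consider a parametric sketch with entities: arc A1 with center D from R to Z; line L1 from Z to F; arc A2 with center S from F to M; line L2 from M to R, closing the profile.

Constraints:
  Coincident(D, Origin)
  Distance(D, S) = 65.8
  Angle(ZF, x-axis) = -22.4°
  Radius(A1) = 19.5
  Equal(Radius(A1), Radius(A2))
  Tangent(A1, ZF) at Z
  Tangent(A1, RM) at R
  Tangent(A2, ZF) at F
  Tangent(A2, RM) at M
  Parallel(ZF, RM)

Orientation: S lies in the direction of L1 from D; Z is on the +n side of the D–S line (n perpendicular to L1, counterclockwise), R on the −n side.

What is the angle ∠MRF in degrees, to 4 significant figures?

30.66°

Tangency of A1 to both parallel lines with radius 19.5 puts Z and R at D ± 19.5·n: Z = (7.431, 18.03), R = (-7.431, -18.03). Equal radii place F and M the same way about S: F = S + 19.5·n = (68.27, -7.046), M = S − 19.5·n = (53.40, -43.10). Then cos ∠MRF = RM·RF / (|RM||RF|), giving 30.66°.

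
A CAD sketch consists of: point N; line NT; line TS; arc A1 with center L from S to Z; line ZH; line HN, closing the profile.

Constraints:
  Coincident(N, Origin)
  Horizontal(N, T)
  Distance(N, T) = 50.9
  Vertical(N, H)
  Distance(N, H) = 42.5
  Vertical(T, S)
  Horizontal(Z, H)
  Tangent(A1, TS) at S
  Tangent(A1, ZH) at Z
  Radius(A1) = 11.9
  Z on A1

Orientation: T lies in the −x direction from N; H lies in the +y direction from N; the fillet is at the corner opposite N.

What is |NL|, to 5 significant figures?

49.572

N is at the origin; N and T share the same y with |NT| = 50.9 and T on the −x side, so T = (-50.900, 0.0000). N and H share the same x with |NH| = 42.5 and H on the +y side, so H = (0.0000, 42.500). The virtual corner opposite N is at (-50.900, 42.500). A1 meets TS tangentially, so LS is at right angles to TS and A1 meets ZH tangentially, so LZ is at right angles to ZH, with radius 11.9, so the center L sits 11.9 in from both sides at L = (-39.000, 30.600). Then |NL| = |L − N| = 49.572.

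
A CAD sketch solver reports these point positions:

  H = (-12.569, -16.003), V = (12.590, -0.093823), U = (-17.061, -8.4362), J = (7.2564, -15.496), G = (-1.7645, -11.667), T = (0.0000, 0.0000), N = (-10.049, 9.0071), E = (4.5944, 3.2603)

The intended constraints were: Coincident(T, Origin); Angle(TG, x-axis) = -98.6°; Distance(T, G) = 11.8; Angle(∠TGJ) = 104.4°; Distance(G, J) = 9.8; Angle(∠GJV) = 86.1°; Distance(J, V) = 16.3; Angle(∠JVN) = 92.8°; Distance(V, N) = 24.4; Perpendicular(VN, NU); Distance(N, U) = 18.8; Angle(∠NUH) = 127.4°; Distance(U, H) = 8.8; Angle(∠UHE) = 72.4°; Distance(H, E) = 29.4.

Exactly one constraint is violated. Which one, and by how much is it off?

Distance(H, E) = 29.4 — off by 3.60.

T = (0.00, 0.00) ✓; TG at -98.60° ✓; |TG| = 11.80 ✓; ∠TGJ = 104.4° ✓; |GJ| = 9.800 ✓; ∠GJV = 86.10° ✓; |JV| = 16.30 ✓; ∠JVN = 92.80° ✓; |VN| = 24.40 ✓; ∠(VN, NU) = 90.00° ✓; |NU| = 18.80 ✓; ∠NUH = 127.4° ✓; |UH| = 8.800 ✓; ∠UHE = 72.40° ✓; |HE| = 25.80 ✗.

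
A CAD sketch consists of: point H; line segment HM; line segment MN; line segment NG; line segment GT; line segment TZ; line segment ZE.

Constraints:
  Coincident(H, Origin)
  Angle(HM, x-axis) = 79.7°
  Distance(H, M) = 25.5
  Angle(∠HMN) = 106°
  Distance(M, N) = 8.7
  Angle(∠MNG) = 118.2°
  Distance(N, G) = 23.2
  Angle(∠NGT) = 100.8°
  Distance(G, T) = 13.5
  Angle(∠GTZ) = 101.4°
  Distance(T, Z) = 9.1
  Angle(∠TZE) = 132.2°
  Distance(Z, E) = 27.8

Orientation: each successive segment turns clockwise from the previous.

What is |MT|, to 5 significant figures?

30.361

∠MNG = 118.2° gives NG at -56.100° from the x-axis; with |NG| = 23.2, G = (26.156, 6.6969). ∠NGT = 100.8° gives GT at -135.30° from the x-axis; with |GT| = 13.5, T = (16.560, -2.7990). Then |MT| = |T − M| = 30.361.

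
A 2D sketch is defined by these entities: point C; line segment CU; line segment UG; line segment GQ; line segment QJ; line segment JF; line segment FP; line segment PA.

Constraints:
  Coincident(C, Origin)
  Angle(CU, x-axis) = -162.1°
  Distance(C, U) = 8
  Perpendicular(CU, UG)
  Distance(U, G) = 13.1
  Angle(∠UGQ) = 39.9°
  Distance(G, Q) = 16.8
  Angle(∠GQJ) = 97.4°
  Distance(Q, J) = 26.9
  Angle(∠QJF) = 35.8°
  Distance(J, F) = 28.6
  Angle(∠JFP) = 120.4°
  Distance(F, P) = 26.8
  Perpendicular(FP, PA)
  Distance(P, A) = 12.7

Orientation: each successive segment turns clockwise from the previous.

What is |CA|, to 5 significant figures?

19.292

C is at the origin; CU runs at -162.1° with length 8.0, so U = (-7.6128, -2.4589). CU ⟂ UG, so UG runs at 107.90°; with |UG| = 13.1, G = (-11.639, 10.007). ∠UGQ = 39.9° gives GQ at -32.200° from the x-axis; with |GQ| = 16.8, Q = (2.5769, 1.0547). ∠GQJ = 97.4° gives QJ at -114.80° from the x-axis; with |QJ| = 26.9, J = (-8.7063, -23.365). ∠QJF = 35.8° gives JF at 101.00° from the x-axis; with |JF| = 28.6, F = (-14.163, 4.7100). ∠JFP = 120.4° gives FP at 41.400° from the x-axis; with |FP| = 26.8, P = (5.9395, 22.433). FP is perpendicular to PA, so PA runs at -48.600°; with |PA| = 12.7, A = (14.338, 12.907). Then |CA| = |A − C| = 19.292.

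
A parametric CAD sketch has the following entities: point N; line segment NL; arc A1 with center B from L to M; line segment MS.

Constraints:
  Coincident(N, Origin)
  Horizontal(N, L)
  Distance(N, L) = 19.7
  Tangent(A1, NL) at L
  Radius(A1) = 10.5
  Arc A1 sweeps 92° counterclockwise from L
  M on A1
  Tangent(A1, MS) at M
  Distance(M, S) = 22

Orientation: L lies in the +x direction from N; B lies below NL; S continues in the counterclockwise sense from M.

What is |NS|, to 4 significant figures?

34.33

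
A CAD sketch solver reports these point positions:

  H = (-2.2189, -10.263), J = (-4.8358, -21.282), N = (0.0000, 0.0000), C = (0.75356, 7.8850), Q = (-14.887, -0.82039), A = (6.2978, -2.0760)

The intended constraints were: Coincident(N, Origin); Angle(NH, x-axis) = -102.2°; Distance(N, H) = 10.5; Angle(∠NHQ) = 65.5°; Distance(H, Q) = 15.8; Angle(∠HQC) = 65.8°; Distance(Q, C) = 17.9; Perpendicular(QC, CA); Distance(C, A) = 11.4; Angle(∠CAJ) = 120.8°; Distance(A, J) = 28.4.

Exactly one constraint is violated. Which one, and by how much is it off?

Distance(A, J) = 28.4 — off by 6.20.

N = (0.00, 0.00) ✓; NH at -102.2° ✓; |NH| = 10.50 ✓; ∠NHQ = 65.50° ✓; |HQ| = 15.80 ✓; ∠HQC = 65.80° ✓; |QC| = 17.90 ✓; ∠(QC, CA) = 90.00° ✓; |CA| = 11.40 ✓; ∠CAJ = 120.8° ✓; |AJ| = 22.20 ✗.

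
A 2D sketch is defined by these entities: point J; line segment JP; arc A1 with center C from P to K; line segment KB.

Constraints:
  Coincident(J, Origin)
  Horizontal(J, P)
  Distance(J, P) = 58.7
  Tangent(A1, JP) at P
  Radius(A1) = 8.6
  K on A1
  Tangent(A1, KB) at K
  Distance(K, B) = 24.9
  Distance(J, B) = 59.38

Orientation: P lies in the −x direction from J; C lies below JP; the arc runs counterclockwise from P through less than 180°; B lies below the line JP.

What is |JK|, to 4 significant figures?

66.79

J is at the origin; J and P share the same y with |JP| = 58.7 and P on the −x side, so P = (-58.70, 0.000). Since A1 is tangent to JP there, CP ⟂ JP, so C = P + (0, -8.6) = (-58.70, -8.600). Since CK ⟂ KB (tangency), |CB| = √(8.6² + 24.9²) = 26.34 regardless of where K sits on A1. So B lies on both circle(J, 59.38) and circle(C, 26.34); the below-JP intersection is B = (-49.24, -33.19). K is the foot of the tangent from B: K = (-65.28, -14.14).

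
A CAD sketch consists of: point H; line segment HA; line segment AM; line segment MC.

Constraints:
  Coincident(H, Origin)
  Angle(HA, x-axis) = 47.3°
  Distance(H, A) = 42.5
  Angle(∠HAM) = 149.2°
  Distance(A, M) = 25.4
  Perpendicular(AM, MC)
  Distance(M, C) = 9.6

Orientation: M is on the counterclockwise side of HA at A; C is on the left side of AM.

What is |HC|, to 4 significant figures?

63.09

H is at the origin; HA runs at 47.3° with length 42.5, so A = 42.5·(cos 47.3°, sin 47.3°) = (28.82, 31.23). ∠HAM = 149.2°, so AM runs at 47.3° + (180° − 149.2°) = 78.10° from the x-axis; with |AM| = 25.4, M = A + 25.4·(cos 78.10°, sin 78.10°) = (34.06, 56.09). The perpendicularity gives MC at right angles to AM; with |MC| = 9.6 on the left of AM, C = M + 9.6·(-0.9785, 0.2062) = (24.67, 58.07). Then |HC| = |C − H| = 63.09.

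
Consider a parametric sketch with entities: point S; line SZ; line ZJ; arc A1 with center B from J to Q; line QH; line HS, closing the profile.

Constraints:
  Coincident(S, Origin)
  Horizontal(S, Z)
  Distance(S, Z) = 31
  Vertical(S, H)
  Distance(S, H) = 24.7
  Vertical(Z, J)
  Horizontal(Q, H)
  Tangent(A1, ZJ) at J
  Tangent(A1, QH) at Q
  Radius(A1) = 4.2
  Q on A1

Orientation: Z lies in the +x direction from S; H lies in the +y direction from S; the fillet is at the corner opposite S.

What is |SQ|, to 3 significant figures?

36.4

S is at the origin; SZ is horizontal with |SZ| = 31.0 and Z on the +x side, so Z = (31.0, 0.00). S and H share the same x with |SH| = 24.7 and H on the +y side, so H = (0.00, 24.7). The virtual corner opposite S is at (31.0, 24.7). The tangent condition forces BJ to be normal to ZJ and A1 meets QH tangentially, so BQ is at right angles to QH, with radius 4.2, so the center B sits 4.2 in from both sides at B = (26.8, 20.5). That places the tangent points at J = (31.0, 20.5) on ZJ and Q = (26.8, 24.7) on QH. Then |SQ| = |Q − S| = 36.4.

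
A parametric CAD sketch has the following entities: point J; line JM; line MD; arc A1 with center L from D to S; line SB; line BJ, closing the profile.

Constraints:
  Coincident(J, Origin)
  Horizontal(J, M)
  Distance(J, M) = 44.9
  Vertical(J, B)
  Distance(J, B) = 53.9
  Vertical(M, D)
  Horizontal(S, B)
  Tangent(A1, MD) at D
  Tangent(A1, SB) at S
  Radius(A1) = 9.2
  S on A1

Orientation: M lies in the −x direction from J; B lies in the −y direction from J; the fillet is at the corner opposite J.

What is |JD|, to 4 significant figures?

63.36

The virtual corner opposite J is at (-44.90, -53.90). A1 meets MD tangentially, so LD is at right angles to MD and tangency of A1 to SB means the radius LS is perpendicular to SB, with radius 9.2, so the center L sits 9.2 in from both sides at L = (-35.70, -44.70). That places the tangent points at D = (-44.90, -44.70) on MD and S = (-35.70, -53.90) on SB. Then |JD| = |D − J| = 63.36.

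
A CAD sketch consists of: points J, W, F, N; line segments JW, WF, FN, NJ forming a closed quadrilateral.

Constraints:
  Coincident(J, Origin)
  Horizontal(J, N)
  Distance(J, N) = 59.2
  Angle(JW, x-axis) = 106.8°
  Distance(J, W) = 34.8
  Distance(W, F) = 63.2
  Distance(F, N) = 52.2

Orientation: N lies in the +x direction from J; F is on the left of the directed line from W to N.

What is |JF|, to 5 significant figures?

72.090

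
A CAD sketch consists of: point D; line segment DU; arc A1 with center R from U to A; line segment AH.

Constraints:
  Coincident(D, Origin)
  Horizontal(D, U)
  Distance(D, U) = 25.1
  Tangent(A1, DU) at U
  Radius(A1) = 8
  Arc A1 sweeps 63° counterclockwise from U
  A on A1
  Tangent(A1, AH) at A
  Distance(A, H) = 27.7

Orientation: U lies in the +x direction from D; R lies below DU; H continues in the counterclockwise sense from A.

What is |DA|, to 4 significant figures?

18.50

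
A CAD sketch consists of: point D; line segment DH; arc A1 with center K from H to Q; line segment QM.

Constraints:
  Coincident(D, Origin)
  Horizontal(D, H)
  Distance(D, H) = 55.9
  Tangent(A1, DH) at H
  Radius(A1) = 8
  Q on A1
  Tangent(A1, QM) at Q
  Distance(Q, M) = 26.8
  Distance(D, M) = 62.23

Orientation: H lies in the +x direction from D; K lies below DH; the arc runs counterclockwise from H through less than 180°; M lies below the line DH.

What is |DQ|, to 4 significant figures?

48.78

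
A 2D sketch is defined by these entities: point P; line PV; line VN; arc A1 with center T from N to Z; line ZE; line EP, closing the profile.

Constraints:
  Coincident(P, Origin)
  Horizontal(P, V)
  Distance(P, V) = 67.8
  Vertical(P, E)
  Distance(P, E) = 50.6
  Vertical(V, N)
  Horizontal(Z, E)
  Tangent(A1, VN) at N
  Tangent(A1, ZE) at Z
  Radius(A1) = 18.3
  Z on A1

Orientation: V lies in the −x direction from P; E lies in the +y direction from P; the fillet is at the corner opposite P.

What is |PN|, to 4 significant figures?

75.10

P is at the origin; PV is horizontal with |PV| = 67.8 and V on the −x side, so V = (-67.80, 0.000). PE is vertical with |PE| = 50.6 and E on the +y side, so E = (0.000, 50.60). The virtual corner opposite P is at (-67.80, 50.60). Since A1 is tangent to VN there, TN ⟂ VN and the tangent condition forces TZ to be normal to ZE, with radius 18.3, so the center T sits 18.3 in from both sides at T = (-49.50, 32.30). That places the tangent points at N = (-67.80, 32.30) on VN and Z = (-49.50, 50.60) on ZE. Then |PN| = |N − P| = 75.10.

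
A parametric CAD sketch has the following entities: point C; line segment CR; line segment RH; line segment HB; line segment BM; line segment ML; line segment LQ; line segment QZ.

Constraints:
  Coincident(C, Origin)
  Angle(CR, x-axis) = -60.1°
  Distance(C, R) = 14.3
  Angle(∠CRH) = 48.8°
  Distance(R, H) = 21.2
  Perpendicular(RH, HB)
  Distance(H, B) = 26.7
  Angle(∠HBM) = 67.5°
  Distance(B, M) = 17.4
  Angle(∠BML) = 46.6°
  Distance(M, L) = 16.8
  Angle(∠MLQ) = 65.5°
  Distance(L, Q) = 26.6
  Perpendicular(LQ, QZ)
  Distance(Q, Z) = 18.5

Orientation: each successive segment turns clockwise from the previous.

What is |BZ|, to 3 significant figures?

23.3

C is at the origin; CR runs at -60.1° with length 14.3, so R = (7.13, -12.4). ∠CRH = 48.8° gives RH at 169° from the x-axis; with |RH| = 21.2, H = (-13.7, -8.24). The perpendicularity gives HB at right angles to RH, so HB runs at 78.7°; with |HB| = 26.7, B = (-8.43, 17.9). ∠HBM = 67.5° gives BM at -33.8° from the x-axis; with |BM| = 17.4, M = (6.03, 8.26). ∠BML = 46.6° gives ML at -167° from the x-axis; with |ML| = 16.8, L = (-10.4, 4.54). ∠MLQ = 65.5° gives LQ at 78.3° from the x-axis; with |LQ| = 26.6, Q = (-4.96, 30.6). The perpendicularity gives QZ at right angles to LQ, so QZ runs at -11.7°; with |QZ| = 18.5, Z = (13.2, 26.8). Then |BZ| = |Z − B| = 23.3.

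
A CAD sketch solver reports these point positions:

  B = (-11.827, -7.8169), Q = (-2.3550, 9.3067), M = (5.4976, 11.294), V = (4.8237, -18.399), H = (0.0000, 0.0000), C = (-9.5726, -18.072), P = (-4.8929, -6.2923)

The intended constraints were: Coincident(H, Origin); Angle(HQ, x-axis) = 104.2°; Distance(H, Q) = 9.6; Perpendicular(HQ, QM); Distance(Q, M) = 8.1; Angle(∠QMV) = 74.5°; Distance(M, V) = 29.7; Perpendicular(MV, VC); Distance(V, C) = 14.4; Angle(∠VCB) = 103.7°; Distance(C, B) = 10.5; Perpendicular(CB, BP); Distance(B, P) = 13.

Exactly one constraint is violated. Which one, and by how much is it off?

Distance(B, P) = 13 — off by 5.90.

H = (0.00, 0.00) ✓; HQ at 104.2° ✓; |HQ| = 9.600 ✓; ∠(HQ, QM) = 90.00° ✓; |QM| = 8.100 ✓; ∠QMV = 74.50° ✓; |MV| = 29.70 ✓; ∠(MV, VC) = 90.00° ✓; |VC| = 14.40 ✓; ∠VCB = 103.7° ✓; |CB| = 10.50 ✓; ∠(CB, BP) = 90.00° ✓; |BP| = 7.100 ✗.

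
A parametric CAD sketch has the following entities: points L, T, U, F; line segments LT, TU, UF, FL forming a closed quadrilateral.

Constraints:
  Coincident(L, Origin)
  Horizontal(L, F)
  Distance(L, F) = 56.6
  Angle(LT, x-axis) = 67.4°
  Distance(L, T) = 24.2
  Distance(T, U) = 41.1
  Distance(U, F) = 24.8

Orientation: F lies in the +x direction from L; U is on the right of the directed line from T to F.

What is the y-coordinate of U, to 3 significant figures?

-10.4

Checks: |TU| = 41.10 ✓; |UF| = 24.80 ✓.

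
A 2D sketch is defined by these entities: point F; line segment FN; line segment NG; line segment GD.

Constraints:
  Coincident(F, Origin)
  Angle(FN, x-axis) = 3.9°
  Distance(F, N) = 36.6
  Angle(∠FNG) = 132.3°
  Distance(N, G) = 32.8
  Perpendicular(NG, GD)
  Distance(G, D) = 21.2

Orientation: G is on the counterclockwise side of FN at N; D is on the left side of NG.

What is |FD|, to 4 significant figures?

57.73

∠FNG = 132.3°, so NG runs at 3.9° + (180° − 132.3°) = 51.60° from the x-axis; with |NG| = 32.8, G = N + 32.8·(cos 51.60°, sin 51.60°) = (56.89, 28.19). NG is perpendicular to GD; with |GD| = 21.2 on the left of NG, D = G + 21.2·(-0.7837, 0.6211) = (40.27, 41.36). Then |FD| = |D − F| = 57.73.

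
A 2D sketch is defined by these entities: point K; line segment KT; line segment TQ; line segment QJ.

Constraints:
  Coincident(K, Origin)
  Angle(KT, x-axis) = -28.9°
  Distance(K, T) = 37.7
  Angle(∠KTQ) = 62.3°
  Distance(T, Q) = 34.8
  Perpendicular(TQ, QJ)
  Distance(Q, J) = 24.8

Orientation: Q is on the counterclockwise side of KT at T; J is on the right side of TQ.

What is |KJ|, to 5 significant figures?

60.690

∠KTQ = 62.3°, so TQ runs at -28.9° + (180° − 62.3°) = 88.800° from the x-axis; with |TQ| = 34.8, Q = T + 34.8·(cos 88.800°, sin 88.800°) = (33.734, 16.573). TQ is perpendicular to QJ; with |QJ| = 24.8 on the right of TQ, J = Q + 24.8·(0.99978, -0.020942) = (58.528, 16.053). Then |KJ| = |J − K| = 60.690.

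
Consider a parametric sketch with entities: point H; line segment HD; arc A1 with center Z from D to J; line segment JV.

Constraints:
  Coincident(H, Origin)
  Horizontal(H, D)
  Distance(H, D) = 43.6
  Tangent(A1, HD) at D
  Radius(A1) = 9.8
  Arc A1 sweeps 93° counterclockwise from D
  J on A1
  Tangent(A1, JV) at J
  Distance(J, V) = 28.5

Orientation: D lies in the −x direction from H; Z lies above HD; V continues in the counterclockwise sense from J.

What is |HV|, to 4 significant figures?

52.44

On A1, D sits at bearing -90° from Z; a 93° counterclockwise sweep puts J at bearing 3°, so J = Z + 9.8·(cos 3°, sin 3°) = (-33.81, 10.31). The tangent condition forces ZJ to be normal to JV, so JV runs along (−sin 3°, cos 3°); with |JV| = 28.5, V = (-35.31, 38.77). Then |HV| = |V − H| = 52.44.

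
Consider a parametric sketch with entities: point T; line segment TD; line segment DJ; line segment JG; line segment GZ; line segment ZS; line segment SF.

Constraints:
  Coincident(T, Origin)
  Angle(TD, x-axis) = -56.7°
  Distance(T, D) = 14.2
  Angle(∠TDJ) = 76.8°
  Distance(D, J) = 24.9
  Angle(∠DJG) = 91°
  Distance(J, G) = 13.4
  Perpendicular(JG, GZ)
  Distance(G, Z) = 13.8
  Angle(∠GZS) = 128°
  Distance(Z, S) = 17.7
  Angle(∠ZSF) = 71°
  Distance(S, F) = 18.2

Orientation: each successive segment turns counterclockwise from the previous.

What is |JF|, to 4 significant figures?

9.899

∠GZS = 128.0° gives ZS at -82.50° from the x-axis; with |ZS| = 17.7, S = (8.016, -11.81). ∠ZSF = 71.0° gives SF at 26.50° from the x-axis; with |SF| = 18.2, F = (24.30, -3.685). Then |JF| = |F − J| = 9.899.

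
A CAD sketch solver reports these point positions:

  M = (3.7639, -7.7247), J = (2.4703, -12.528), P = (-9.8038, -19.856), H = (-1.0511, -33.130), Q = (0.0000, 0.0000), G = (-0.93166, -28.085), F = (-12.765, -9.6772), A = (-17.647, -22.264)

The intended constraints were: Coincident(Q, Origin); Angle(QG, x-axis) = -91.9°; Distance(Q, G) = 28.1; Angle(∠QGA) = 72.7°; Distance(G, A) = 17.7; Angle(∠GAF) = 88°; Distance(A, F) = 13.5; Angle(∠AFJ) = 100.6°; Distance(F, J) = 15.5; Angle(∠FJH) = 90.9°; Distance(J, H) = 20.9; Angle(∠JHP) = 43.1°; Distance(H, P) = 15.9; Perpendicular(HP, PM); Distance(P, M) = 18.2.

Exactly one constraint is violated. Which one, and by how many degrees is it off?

Perpendicular(HP, PM) — off by 8.40°.

Q = (0.00, 0.00) ✓; QG at -91.90° ✓; |QG| = 28.10 ✓; ∠QGA = 72.70° ✓; |GA| = 17.70 ✓; ∠GAF = 88.00° ✓; |AF| = 13.50 ✓; ∠AFJ = 100.6° ✓; |FJ| = 15.50 ✓; ∠FJH = 90.90° ✓; |JH| = 20.90 ✓; ∠JHP = 43.10° ✓; |HP| = 15.90 ✓; ∠(HP, PM) = 81.60° ✗; |PM| = 18.20 ✓.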